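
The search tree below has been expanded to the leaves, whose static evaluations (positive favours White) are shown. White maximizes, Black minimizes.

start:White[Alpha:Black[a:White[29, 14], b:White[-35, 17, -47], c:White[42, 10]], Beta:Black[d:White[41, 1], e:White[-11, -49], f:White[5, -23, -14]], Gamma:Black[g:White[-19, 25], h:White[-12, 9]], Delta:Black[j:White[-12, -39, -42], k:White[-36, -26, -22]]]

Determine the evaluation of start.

a (White): max(29, 14) = 29
b (White): max(-35, 17, -47) = 17
c (White): max(42, 10) = 42
Alpha (Black): min(29, 17, 42) = 17
d (White): max(41, 1) = 41
e (White): max(-11, -49) = -11
f (White): max(5, -23, -14) = 5
Beta (Black): min(41, -11, 5) = -11
g (White): max(-19, 25) = 25
h (White): max(-12, 9) = 9
Gamma (Black): min(25, 9) = 9
j (White): max(-12, -39, -42) = -12
k (White): max(-36, -26, -22) = -22
Delta (Black): min(-12, -22) = -22
start (White): max(17, -11, 9, -22) = 17

17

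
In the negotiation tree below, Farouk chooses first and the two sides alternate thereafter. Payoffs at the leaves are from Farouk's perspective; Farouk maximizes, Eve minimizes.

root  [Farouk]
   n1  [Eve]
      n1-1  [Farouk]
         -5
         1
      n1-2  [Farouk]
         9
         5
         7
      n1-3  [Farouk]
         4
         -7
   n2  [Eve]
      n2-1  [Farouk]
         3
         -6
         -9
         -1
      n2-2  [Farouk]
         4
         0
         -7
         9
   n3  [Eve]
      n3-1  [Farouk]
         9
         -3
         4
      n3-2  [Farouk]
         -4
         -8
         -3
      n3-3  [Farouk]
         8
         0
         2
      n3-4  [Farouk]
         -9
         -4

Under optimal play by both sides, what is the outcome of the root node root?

3

n1-1 (Farouk): max(-5, 1) = 1
n1-2 (Farouk): max(9, 5, 7) = 9
n1-3 (Farouk): max(4, -7) = 4
n1 (Eve): min(1, 9, 4) = 1
n2-1 (Farouk): max(3, -6, -9, -1) = 3
n2-2 (Farouk): max(4, 0, -7, 9) = 9
n2 (Eve): min(3, 9) = 3
n3-1 (Farouk): max(9, -3, 4) = 9
n3-2 (Farouk): max(-4, -8, -3) = -3
n3-3 (Farouk): max(8, 0, 2) = 8
n3-4 (Farouk): max(-9, -4) = -4
n3 (Eve): min(9, -3, 8, -4) = -4
root (Farouk): max(1, 3, -4) = 3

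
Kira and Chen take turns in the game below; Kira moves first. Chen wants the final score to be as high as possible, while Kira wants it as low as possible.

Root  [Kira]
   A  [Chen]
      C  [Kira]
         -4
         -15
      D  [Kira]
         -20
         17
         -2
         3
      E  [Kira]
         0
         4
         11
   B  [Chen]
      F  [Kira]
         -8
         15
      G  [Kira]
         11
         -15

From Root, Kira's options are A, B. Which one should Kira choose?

B

C (Kira): min(-4, -15) = -15
D (Kira): min(-20, 17, -2, 3) = -20
E (Kira): min(0, 4, 11) = 0
A (Chen): max(-15, -20, 0) = 0
F (Kira): min(-8, 15) = -8
G (Kira): min(11, -15) = -15
B (Chen): max(-8, -15) = -8
Root (Kira): min(0, -8) = -8
Kira at Root wants the lowest of {A=0, B=-8}, so chooses B.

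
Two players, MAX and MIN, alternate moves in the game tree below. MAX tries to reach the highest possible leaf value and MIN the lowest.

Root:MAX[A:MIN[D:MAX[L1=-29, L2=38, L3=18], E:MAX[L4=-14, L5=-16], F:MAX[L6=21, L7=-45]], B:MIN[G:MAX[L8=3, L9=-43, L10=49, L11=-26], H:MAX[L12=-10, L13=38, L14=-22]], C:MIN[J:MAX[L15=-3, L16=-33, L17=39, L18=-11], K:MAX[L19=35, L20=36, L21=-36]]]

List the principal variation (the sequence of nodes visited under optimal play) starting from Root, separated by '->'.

D (MAX): max(-29, 38, 18) = 38
E (MAX): max(-14, -16) = -14
F (MAX): max(21, -45) = 21
A (MIN): min(38, -14, 21) = -14
G (MAX): max(3, -43, 49, -26) = 49
H (MAX): max(-10, 38, -22) = 38
B (MIN): min(49, 38) = 38
J (MAX): max(-3, -33, 39, -11) = 39
K (MAX): max(35, 36, -36) = 36
C (MIN): min(39, 36) = 36
Root (MAX): max(-14, 38, 36) = 38
At Root, MAX picks B (highest: 38).
At B, MIN picks H (lowest: 38).
At H, MAX picks L13 (highest: 38).
Terminal value 38.

Root -> B -> H -> L13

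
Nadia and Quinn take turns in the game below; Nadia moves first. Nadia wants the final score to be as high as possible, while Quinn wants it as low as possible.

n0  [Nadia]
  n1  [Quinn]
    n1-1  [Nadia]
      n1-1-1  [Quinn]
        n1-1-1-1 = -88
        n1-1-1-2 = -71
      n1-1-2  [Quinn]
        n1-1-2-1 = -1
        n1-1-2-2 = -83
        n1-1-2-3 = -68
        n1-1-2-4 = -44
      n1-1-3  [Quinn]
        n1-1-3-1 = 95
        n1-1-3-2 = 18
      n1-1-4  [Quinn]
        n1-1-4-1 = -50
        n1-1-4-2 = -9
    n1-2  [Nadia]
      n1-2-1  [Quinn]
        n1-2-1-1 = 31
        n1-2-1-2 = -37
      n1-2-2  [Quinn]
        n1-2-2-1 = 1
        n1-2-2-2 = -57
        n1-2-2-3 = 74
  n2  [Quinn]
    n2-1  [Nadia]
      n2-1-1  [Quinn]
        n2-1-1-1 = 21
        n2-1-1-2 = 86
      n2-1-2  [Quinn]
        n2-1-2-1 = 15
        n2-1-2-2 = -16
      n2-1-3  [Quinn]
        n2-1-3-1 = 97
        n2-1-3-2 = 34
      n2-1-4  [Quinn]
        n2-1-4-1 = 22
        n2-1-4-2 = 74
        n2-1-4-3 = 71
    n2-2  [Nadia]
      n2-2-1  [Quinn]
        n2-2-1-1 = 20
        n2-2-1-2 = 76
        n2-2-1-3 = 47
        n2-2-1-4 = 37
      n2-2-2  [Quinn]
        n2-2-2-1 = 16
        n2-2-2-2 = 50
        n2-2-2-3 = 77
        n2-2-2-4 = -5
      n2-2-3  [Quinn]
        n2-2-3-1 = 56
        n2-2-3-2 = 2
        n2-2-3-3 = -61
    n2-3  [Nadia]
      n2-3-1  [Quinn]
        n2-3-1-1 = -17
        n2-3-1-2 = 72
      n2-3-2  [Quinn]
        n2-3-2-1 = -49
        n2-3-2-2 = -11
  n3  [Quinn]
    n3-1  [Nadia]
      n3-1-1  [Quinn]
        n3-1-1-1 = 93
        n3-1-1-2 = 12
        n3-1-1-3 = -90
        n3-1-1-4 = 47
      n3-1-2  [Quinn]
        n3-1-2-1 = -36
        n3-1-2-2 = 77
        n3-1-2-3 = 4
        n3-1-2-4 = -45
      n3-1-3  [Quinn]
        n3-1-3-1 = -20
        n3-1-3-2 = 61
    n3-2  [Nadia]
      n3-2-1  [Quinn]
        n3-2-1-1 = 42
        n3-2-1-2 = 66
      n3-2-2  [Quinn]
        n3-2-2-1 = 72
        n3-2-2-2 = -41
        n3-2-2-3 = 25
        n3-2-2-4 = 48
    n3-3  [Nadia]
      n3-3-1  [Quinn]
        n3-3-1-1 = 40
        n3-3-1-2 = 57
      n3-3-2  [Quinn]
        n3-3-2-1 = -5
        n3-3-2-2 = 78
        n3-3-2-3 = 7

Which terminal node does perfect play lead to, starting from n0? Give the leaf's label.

n1-1-1 (Quinn): min(-88, -71) = -88
n1-1-2 (Quinn): min(-1, -83, -68, -44) = -83
n1-1-3 (Quinn): min(95, 18) = 18
n1-1-4 (Quinn): min(-50, -9) = -50
n1-1 (Nadia): max(-88, -83, 18, -50) = 18
n1-2-1 (Quinn): min(31, -37) = -37
n1-2-2 (Quinn): min(1, -57, 74) = -57
n1-2 (Nadia): max(-37, -57) = -37
n1 (Quinn): min(18, -37) = -37
n2-1-1 (Quinn): min(21, 86) = 21
n2-1-2 (Quinn): min(15, -16) = -16
n2-1-3 (Quinn): min(97, 34) = 34
n2-1-4 (Quinn): min(22, 74, 71) = 22
n2-1 (Nadia): max(21, -16, 34, 22) = 34
n2-2-1 (Quinn): min(20, 76, 47, 37) = 20
n2-2-2 (Quinn): min(16, 50, 77, -5) = -5
n2-2-3 (Quinn): min(56, 2, -61) = -61
n2-2 (Nadia): max(20, -5, -61) = 20
n2-3-1 (Quinn): min(-17, 72) = -17
n2-3-2 (Quinn): min(-49, -11) = -49
n2-3 (Nadia): max(-17, -49) = -17
n2 (Quinn): min(34, 20, -17) = -17
n3-1-1 (Quinn): min(93, 12, -90, 47) = -90
n3-1-2 (Quinn): min(-36, 77, 4, -45) = -45
n3-1-3 (Quinn): min(-20, 61) = -20
n3-1 (Nadia): max(-90, -45, -20) = -20
n3-2-1 (Quinn): min(42, 66) = 42
n3-2-2 (Quinn): min(72, -41, 25, 48) = -41
n3-2 (Nadia): max(42, -41) = 42
n3-3-1 (Quinn): min(40, 57) = 40
n3-3-2 (Quinn): min(-5, 78, 7) = -5
n3-3 (Nadia): max(40, -5) = 40
n3 (Quinn): min(-20, 42, 40) = -20
n0 (Nadia): max(-37, -17, -20) = -17
At n0, Nadia picks n2 (highest: -17).
At n2, Quinn picks n2-3 (lowest: -17).
At n2-3, Nadia picks n2-3-1 (highest: -17).
At n2-3-1, Quinn picks n2-3-1-1 (lowest: -17).
Terminal value -17.

n2-3-1-1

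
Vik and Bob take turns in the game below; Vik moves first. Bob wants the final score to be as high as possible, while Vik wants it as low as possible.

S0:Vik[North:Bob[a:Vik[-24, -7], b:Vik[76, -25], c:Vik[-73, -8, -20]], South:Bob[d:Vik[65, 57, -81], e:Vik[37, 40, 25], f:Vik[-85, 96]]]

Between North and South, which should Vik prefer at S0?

North

a (Vik): min(-24, -7) = -24
b (Vik): min(76, -25) = -25
c (Vik): min(-73, -8, -20) = -73
North (Bob): max(-24, -25, -73) = -24
d (Vik): min(65, 57, -81) = -81
e (Vik): min(37, 40, 25) = 25
f (Vik): min(-85, 96) = -85
South (Bob): max(-81, 25, -85) = 25
Vik prefers the lower value; North=-24, South=25. North is better since -24 < 25.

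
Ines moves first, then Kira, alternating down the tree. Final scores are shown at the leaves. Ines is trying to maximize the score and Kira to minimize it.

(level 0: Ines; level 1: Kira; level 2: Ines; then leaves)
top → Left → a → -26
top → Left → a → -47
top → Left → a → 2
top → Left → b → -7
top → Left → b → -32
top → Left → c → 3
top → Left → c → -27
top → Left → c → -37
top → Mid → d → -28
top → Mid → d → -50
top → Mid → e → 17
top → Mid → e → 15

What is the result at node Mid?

d (Ines): max(-28, -50) = -28
e (Ines): max(17, 15) = 17
Mid (Kira): min(-28, 17) = -28

-28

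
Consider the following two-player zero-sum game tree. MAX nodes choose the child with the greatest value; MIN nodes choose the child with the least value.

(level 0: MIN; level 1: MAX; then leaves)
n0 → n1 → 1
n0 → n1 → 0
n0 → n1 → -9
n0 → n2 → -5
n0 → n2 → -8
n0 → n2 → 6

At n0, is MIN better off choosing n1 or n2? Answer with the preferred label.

n1

n1 (MAX): max(1, 0, -9) = 1
n2 (MAX): max(-5, -8, 6) = 6
MIN prefers the lower value; n1=1, n2=6. n1 is better since 1 < 6.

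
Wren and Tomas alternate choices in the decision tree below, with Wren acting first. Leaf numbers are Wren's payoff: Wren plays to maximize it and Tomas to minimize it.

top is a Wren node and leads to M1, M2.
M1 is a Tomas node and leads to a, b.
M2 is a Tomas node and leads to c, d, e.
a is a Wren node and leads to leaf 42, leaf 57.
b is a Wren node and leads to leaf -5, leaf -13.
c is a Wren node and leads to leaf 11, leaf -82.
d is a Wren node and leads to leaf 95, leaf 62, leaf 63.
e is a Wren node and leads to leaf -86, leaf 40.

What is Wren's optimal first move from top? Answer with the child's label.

M2

a (Wren): max(42, 57) = 57
b (Wren): max(-5, -13) = -5
M1 (Tomas): min(57, -5) = -5
c (Wren): max(11, -82) = 11
d (Wren): max(95, 62, 63) = 95
e (Wren): max(-86, 40) = 40
M2 (Tomas): min(11, 95, 40) = 11
top (Wren): max(-5, 11) = 11
Wren at top wants the highest of {M1=-5, M2=11}, so chooses M2.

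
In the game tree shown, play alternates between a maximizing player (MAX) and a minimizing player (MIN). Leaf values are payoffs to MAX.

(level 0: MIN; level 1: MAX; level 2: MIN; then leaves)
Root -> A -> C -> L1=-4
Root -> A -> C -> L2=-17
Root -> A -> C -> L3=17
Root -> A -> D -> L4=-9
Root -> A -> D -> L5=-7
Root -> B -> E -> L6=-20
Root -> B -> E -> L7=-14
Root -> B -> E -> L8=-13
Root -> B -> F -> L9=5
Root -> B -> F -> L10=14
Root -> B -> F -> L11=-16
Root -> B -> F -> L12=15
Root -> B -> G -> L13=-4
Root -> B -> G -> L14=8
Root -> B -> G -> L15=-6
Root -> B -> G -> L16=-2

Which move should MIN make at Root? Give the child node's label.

C (MIN): min(-4, -17, 17) = -17
D (MIN): min(-9, -7) = -9
A (MAX): max(-17, -9) = -9
E (MIN): min(-20, -14, -13) = -20
F (MIN): min(5, 14, -16, 15) = -16
G (MIN): min(-4, 8, -6, -2) = -6
B (MAX): max(-20, -16, -6) = -6
Root (MIN): min(-9, -6) = -9
MIN at Root wants the lowest of {A=-9, B=-6}, so chooses A.

A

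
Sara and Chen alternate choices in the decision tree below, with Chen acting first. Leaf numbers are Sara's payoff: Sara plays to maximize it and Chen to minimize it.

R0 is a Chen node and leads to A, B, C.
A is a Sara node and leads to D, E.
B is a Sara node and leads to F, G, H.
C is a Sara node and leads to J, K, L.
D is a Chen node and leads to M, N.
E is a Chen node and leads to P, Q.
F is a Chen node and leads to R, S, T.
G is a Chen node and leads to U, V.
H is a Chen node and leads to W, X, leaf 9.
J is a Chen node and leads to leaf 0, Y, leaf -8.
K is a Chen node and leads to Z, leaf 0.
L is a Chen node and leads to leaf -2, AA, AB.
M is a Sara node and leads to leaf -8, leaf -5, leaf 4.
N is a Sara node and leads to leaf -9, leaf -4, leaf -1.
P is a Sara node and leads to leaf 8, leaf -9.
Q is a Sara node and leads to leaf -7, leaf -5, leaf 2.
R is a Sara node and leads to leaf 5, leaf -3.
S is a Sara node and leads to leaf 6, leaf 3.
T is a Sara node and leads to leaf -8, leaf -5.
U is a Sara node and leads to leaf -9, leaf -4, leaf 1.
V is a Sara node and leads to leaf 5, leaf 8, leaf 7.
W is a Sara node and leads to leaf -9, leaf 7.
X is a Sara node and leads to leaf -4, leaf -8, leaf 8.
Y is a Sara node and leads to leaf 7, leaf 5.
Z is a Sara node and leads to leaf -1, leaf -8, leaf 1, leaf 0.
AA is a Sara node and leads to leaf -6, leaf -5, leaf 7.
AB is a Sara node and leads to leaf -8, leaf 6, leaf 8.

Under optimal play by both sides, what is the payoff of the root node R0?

M (Sara): max(-8, -5, 4) = 4
N (Sara): max(-9, -4, -1) = -1
D (Chen): min(4, -1) = -1
P (Sara): max(8, -9) = 8
Q (Sara): max(-7, -5, 2) = 2
E (Chen): min(8, 2) = 2
A (Sara): max(-1, 2) = 2
R (Sara): max(5, -3) = 5
S (Sara): max(6, 3) = 6
T (Sara): max(-8, -5) = -5
F (Chen): min(5, 6, -5) = -5
U (Sara): max(-9, -4, 1) = 1
V (Sara): max(5, 8, 7) = 8
G (Chen): min(1, 8) = 1
W (Sara): max(-9, 7) = 7
X (Sara): max(-4, -8, 8) = 8
H (Chen): min(7, 8, 9) = 7
B (Sara): max(-5, 1, 7) = 7
Y (Sara): max(7, 5) = 7
J (Chen): min(0, 7, -8) = -8
Z (Sara): max(-1, -8, 1, 0) = 1
K (Chen): min(1, 0) = 0
AA (Sara): max(-6, -5, 7) = 7
AB (Sara): max(-8, 6, 8) = 8
L (Chen): min(-2, 7, 8) = -2
C (Sara): max(-8, 0, -2) = 0
R0 (Chen): min(2, 7, 0) = 0

0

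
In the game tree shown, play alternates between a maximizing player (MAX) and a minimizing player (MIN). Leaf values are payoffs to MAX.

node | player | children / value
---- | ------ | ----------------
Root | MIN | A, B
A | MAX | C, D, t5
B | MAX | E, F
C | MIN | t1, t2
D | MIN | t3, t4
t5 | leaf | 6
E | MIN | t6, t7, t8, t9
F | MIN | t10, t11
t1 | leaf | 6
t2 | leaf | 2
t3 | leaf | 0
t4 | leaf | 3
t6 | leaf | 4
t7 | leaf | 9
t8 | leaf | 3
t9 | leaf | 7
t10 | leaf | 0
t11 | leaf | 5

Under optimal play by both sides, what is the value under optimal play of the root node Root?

C (MIN): min(6, 2) = 2
D (MIN): min(0, 3) = 0
A (MAX): max(2, 0, 6) = 6
E (MIN): min(4, 9, 3, 7) = 3
F (MIN): min(0, 5) = 0
B (MAX): max(3, 0) = 3
Root (MIN): min(6, 3) = 3

3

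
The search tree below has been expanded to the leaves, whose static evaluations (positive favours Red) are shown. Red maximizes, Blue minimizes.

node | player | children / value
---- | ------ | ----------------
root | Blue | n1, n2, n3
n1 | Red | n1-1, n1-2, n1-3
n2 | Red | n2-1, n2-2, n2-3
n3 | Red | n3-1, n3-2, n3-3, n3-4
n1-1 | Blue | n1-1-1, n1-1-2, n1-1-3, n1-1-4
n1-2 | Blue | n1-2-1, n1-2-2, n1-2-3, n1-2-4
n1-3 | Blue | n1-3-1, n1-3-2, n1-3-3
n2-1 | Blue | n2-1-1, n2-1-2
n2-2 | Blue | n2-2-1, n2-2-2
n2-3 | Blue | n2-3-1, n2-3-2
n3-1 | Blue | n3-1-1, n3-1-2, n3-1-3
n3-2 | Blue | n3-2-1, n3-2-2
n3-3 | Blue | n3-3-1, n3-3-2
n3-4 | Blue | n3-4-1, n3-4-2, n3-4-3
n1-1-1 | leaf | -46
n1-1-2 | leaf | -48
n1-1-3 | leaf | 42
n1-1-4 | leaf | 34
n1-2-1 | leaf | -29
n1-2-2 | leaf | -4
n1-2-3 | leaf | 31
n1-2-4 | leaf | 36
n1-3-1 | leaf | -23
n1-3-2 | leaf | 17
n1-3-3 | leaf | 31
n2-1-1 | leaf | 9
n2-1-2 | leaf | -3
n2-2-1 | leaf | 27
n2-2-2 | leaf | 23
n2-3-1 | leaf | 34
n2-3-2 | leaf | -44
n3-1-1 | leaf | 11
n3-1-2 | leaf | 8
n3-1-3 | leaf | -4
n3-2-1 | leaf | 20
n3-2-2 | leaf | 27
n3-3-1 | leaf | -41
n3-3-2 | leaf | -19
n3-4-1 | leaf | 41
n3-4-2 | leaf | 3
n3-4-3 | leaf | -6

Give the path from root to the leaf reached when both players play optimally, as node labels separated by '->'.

root -> n1 -> n1-3 -> n1-3-1

n1-1 (Blue): min(-46, -48, 42, 34) = -48
n1-2 (Blue): min(-29, -4, 31, 36) = -29
n1-3 (Blue): min(-23, 17, 31) = -23
n1 (Red): max(-48, -29, -23) = -23
n2-1 (Blue): min(9, -3) = -3
n2-2 (Blue): min(27, 23) = 23
n2-3 (Blue): min(34, -44) = -44
n2 (Red): max(-3, 23, -44) = 23
n3-1 (Blue): min(11, 8, -4) = -4
n3-2 (Blue): min(20, 27) = 20
n3-3 (Blue): min(-41, -19) = -41
n3-4 (Blue): min(41, 3, -6) = -6
n3 (Red): max(-4, 20, -41, -6) = 20
root (Blue): min(-23, 23, 20) = -23
At root, Blue picks n1 (lowest: -23).
At n1, Red picks n1-3 (highest: -23).
At n1-3, Blue picks n1-3-1 (lowest: -23).
Terminal value -23.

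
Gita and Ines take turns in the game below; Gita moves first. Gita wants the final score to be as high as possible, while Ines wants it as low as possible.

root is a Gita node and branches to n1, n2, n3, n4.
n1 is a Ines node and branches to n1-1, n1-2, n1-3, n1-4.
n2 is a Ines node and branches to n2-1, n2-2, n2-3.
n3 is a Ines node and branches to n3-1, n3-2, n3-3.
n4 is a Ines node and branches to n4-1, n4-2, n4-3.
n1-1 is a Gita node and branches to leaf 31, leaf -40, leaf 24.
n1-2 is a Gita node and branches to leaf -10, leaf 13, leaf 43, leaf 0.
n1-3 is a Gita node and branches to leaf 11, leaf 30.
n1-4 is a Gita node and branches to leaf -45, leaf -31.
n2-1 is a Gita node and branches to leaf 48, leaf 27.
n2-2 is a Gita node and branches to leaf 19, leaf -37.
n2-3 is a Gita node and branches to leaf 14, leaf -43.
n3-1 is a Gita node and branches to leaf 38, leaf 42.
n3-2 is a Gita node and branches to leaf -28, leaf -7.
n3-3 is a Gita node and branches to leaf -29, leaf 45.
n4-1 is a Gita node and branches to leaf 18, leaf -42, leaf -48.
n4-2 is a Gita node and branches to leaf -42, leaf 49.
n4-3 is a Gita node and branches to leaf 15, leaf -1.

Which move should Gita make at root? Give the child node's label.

n1-1 (Gita): max(31, -40, 24) = 31
n1-2 (Gita): max(-10, 13, 43, 0) = 43
n1-3 (Gita): max(11, 30) = 30
n1-4 (Gita): max(-45, -31) = -31
n1 (Ines): min(31, 43, 30, -31) = -31
n2-1 (Gita): max(48, 27) = 48
n2-2 (Gita): max(19, -37) = 19
n2-3 (Gita): max(14, -43) = 14
n2 (Ines): min(48, 19, 14) = 14
n3-1 (Gita): max(38, 42) = 42
n3-2 (Gita): max(-28, -7) = -7
n3-3 (Gita): max(-29, 45) = 45
n3 (Ines): min(42, -7, 45) = -7
n4-1 (Gita): max(18, -42, -48) = 18
n4-2 (Gita): max(-42, 49) = 49
n4-3 (Gita): max(15, -1) = 15
n4 (Ines): min(18, 49, 15) = 15
root (Gita): max(-31, 14, -7, 15) = 15
Gita at root wants the highest of {n1=-31, n2=14, n3=-7, n4=15}, so chooses n4.

n4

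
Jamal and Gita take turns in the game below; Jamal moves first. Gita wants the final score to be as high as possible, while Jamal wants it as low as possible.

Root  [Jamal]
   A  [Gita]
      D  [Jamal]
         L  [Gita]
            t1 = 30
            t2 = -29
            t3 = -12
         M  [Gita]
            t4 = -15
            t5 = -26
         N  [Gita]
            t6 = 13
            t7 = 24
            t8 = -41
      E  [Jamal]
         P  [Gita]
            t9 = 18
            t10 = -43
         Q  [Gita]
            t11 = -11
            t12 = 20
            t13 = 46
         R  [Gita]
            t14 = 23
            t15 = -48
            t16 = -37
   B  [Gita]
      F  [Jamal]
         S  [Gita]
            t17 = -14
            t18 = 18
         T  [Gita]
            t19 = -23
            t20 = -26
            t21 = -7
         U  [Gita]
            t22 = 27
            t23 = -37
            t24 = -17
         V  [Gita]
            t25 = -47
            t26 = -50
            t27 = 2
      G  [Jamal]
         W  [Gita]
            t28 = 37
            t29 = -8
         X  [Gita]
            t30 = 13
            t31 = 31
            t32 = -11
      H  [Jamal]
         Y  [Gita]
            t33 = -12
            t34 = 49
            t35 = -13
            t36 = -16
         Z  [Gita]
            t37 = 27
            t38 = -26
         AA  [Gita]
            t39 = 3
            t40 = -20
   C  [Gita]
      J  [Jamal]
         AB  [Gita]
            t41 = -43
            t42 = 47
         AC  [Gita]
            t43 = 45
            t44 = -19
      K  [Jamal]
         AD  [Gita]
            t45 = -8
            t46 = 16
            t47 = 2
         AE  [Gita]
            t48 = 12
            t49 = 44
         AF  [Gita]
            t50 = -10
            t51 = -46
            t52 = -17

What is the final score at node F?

-7

S (Gita): max(-14, 18) = 18
T (Gita): max(-23, -26, -7) = -7
U (Gita): max(27, -37, -17) = 27
V (Gita): max(-47, -50, 2) = 2
F (Jamal): min(18, -7, 27, 2) = -7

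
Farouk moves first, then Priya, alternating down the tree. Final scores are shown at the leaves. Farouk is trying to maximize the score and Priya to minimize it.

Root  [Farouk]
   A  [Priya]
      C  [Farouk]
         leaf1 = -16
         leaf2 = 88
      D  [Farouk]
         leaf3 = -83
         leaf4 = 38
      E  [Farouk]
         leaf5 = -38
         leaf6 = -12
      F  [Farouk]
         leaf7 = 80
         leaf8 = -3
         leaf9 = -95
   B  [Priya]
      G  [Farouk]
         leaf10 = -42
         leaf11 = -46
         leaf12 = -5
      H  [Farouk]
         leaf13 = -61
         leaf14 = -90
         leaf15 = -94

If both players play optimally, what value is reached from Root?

-12

C (Farouk): max(-16, 88) = 88
D (Farouk): max(-83, 38) = 38
E (Farouk): max(-38, -12) = -12
F (Farouk): max(80, -3, -95) = 80
A (Priya): min(88, 38, -12, 80) = -12
G (Farouk): max(-42, -46, -5) = -5
H (Farouk): max(-61, -90, -94) = -61
B (Priya): min(-5, -61) = -61
Root (Farouk): max(-12, -61) = -12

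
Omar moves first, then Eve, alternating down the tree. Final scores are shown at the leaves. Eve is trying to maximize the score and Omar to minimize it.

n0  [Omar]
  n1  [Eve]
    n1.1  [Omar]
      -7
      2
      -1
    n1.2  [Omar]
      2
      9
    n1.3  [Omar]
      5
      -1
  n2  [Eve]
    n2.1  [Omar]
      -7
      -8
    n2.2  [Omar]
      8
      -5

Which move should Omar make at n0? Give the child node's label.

n1.1 (Omar): min(-7, 2, -1) = -7
n1.2 (Omar): min(2, 9) = 2
n1.3 (Omar): min(5, -1) = -1
n1 (Eve): max(-7, 2, -1) = 2
n2.1 (Omar): min(-7, -8) = -8
n2.2 (Omar): min(8, -5) = -5
n2 (Eve): max(-8, -5) = -5
n0 (Omar): min(2, -5) = -5
Omar at n0 wants the lowest of {n1=2, n2=-5}, so chooses n2.

n2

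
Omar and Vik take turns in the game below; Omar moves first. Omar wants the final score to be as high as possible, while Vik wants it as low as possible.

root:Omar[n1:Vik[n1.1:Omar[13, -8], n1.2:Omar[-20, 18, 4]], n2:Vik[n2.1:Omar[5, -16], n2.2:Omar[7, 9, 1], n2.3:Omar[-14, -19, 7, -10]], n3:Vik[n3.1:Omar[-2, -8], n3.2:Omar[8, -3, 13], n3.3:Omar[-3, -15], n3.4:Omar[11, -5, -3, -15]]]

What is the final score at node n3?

n3.1 (Omar): max(-2, -8) = -2
n3.2 (Omar): max(8, -3, 13) = 13
n3.3 (Omar): max(-3, -15) = -3
n3.4 (Omar): max(11, -5, -3, -15) = 11
n3 (Vik): min(-2, 13, -3, 11) = -3

-3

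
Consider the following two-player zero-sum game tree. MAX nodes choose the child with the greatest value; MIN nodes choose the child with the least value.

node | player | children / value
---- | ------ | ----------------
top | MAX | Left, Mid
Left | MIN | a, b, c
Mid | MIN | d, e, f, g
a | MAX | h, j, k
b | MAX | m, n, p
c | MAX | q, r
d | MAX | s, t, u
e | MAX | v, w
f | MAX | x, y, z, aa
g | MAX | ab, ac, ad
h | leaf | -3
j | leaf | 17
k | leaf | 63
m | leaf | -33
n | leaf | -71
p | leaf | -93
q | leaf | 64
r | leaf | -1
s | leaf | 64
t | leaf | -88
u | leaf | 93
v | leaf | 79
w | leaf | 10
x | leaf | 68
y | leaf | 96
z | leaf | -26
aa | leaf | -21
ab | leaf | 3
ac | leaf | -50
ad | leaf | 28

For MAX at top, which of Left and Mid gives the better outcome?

a (MAX): max(-3, 17, 63) = 63
b (MAX): max(-33, -71, -93) = -33
c (MAX): max(64, -1) = 64
Left (MIN): min(63, -33, 64) = -33
d (MAX): max(64, -88, 93) = 93
e (MAX): max(79, 10) = 79
f (MAX): max(68, 96, -26, -21) = 96
g (MAX): max(3, -50, 28) = 28
Mid (MIN): min(93, 79, 96, 28) = 28
MAX prefers the higher value; Left=-33, Mid=28. Mid is better since 28 > -33.

Mid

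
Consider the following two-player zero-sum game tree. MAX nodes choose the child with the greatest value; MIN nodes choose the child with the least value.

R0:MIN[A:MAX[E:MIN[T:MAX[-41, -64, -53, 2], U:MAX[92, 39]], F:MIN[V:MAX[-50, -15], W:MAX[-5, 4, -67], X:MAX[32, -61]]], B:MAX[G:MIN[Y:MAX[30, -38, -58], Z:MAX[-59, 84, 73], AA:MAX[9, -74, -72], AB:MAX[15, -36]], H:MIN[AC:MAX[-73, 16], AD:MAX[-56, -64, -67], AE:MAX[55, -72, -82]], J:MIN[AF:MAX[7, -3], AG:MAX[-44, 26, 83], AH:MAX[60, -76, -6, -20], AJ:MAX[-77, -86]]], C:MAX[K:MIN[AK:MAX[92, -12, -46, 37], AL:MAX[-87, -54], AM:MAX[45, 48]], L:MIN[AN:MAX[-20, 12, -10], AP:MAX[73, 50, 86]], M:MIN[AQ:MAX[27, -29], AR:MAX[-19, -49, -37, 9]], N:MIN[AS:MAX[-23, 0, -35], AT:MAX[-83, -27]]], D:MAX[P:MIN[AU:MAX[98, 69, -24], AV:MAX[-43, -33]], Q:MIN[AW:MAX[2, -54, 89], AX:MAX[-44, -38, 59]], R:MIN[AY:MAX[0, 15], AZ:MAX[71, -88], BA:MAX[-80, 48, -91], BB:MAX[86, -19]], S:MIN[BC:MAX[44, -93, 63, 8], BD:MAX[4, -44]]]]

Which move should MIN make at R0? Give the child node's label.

A

T (MAX): max(-41, -64, -53, 2) = 2
U (MAX): max(92, 39) = 92
E (MIN): min(2, 92) = 2
V (MAX): max(-50, -15) = -15
W (MAX): max(-5, 4, -67) = 4
X (MAX): max(32, -61) = 32
F (MIN): min(-15, 4, 32) = -15
A (MAX): max(2, -15) = 2
Y (MAX): max(30, -38, -58) = 30
Z (MAX): max(-59, 84, 73) = 84
AA (MAX): max(9, -74, -72) = 9
AB (MAX): max(15, -36) = 15
G (MIN): min(30, 84, 9, 15) = 9
AC (MAX): max(-73, 16) = 16
AD (MAX): max(-56, -64, -67) = -56
AE (MAX): max(55, -72, -82) = 55
H (MIN): min(16, -56, 55) = -56
AF (MAX): max(7, -3) = 7
AG (MAX): max(-44, 26, 83) = 83
AH (MAX): max(60, -76, -6, -20) = 60
AJ (MAX): max(-77, -86) = -77
J (MIN): min(7, 83, 60, -77) = -77
B (MAX): max(9, -56, -77) = 9
AK (MAX): max(92, -12, -46, 37) = 92
AL (MAX): max(-87, -54) = -54
AM (MAX): max(45, 48) = 48
K (MIN): min(92, -54, 48) = -54
AN (MAX): max(-20, 12, -10) = 12
AP (MAX): max(73, 50, 86) = 86
L (MIN): min(12, 86) = 12
AQ (MAX): max(27, -29) = 27
AR (MAX): max(-19, -49, -37, 9) = 9
M (MIN): min(27, 9) = 9
AS (MAX): max(-23, 0, -35) = 0
AT (MAX): max(-83, -27) = -27
N (MIN): min(0, -27) = -27
C (MAX): max(-54, 12, 9, -27) = 12
AU (MAX): max(98, 69, -24) = 98
AV (MAX): max(-43, -33) = -33
P (MIN): min(98, -33) = -33
AW (MAX): max(2, -54, 89) = 89
AX (MAX): max(-44, -38, 59) = 59
Q (MIN): min(89, 59) = 59
AY (MAX): max(0, 15) = 15
AZ (MAX): max(71, -88) = 71
BA (MAX): max(-80, 48, -91) = 48
BB (MAX): max(86, -19) = 86
R (MIN): min(15, 71, 48, 86) = 15
BC (MAX): max(44, -93, 63, 8) = 63
BD (MAX): max(4, -44) = 4
S (MIN): min(63, 4) = 4
D (MAX): max(-33, 59, 15, 4) = 59
R0 (MIN): min(2, 9, 12, 59) = 2
MIN at R0 wants the lowest of {A=2, B=9, C=12, D=59}, so chooses A.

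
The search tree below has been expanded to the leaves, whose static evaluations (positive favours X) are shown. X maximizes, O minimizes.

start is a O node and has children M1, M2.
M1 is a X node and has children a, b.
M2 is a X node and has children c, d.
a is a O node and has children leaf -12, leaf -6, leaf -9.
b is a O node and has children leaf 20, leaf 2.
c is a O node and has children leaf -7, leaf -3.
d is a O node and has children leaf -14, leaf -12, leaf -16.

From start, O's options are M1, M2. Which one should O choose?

M2

a (O): min(-12, -6, -9) = -12
b (O): min(20, 2) = 2
M1 (X): max(-12, 2) = 2
c (O): min(-7, -3) = -7
d (O): min(-14, -12, -16) = -16
M2 (X): max(-7, -16) = -7
start (O): min(2, -7) = -7
O at start wants the lowest of {M1=2, M2=-7}, so chooses M2.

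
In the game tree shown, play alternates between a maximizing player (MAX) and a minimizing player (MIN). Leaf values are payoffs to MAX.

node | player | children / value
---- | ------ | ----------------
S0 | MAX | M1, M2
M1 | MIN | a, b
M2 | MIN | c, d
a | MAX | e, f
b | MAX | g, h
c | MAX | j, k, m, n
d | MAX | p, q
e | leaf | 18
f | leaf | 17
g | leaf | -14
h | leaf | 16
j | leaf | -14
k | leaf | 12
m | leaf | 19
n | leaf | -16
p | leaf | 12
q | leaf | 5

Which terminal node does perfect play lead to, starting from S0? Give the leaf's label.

h

a (MAX): max(18, 17) = 18
b (MAX): max(-14, 16) = 16
M1 (MIN): min(18, 16) = 16
c (MAX): max(-14, 12, 19, -16) = 19
d (MAX): max(12, 5) = 12
M2 (MIN): min(19, 12) = 12
S0 (MAX): max(16, 12) = 16
At S0, MAX picks M1 (highest: 16).
At M1, MIN picks b (lowest: 16).
At b, MAX picks h (highest: 16).
Terminal value 16.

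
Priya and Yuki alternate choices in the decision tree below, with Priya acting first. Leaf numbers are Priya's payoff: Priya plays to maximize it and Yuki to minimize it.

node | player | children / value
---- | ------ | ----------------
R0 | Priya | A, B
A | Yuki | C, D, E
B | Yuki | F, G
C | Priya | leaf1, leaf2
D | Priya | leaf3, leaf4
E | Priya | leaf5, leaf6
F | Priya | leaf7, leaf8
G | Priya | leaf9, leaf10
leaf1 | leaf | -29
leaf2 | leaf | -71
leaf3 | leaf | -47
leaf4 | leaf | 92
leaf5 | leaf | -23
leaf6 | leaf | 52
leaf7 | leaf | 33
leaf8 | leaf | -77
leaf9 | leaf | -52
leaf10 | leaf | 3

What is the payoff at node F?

F (Priya): max(33, -77) = 33

33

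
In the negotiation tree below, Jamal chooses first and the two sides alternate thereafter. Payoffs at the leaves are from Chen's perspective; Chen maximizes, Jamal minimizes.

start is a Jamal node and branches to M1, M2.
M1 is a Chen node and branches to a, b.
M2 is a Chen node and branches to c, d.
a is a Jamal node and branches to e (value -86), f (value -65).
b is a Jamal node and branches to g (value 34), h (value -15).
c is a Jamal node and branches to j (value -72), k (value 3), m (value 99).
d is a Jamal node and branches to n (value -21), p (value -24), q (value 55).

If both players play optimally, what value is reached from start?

-24

a (Jamal): min(-86, -65) = -86
b (Jamal): min(34, -15) = -15
M1 (Chen): max(-86, -15) = -15
c (Jamal): min(-72, 3, 99) = -72
d (Jamal): min(-21, -24, 55) = -24
M2 (Chen): max(-72, -24) = -24
start (Jamal): min(-15, -24) = -24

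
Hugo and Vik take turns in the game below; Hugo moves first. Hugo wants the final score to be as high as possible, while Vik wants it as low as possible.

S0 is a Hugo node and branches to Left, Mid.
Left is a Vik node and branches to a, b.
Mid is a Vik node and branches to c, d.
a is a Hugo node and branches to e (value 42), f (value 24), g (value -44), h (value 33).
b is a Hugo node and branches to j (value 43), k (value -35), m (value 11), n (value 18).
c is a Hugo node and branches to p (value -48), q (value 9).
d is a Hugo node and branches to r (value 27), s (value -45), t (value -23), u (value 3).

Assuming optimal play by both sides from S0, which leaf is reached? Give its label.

e

a (Hugo): max(42, 24, -44, 33) = 42
b (Hugo): max(43, -35, 11, 18) = 43
Left (Vik): min(42, 43) = 42
c (Hugo): max(-48, 9) = 9
d (Hugo): max(27, -45, -23, 3) = 27
Mid (Vik): min(9, 27) = 9
S0 (Hugo): max(42, 9) = 42
At S0, Hugo picks Left (highest: 42).
At Left, Vik picks a (lowest: 42).
At a, Hugo picks e (highest: 42).
Terminal value 42.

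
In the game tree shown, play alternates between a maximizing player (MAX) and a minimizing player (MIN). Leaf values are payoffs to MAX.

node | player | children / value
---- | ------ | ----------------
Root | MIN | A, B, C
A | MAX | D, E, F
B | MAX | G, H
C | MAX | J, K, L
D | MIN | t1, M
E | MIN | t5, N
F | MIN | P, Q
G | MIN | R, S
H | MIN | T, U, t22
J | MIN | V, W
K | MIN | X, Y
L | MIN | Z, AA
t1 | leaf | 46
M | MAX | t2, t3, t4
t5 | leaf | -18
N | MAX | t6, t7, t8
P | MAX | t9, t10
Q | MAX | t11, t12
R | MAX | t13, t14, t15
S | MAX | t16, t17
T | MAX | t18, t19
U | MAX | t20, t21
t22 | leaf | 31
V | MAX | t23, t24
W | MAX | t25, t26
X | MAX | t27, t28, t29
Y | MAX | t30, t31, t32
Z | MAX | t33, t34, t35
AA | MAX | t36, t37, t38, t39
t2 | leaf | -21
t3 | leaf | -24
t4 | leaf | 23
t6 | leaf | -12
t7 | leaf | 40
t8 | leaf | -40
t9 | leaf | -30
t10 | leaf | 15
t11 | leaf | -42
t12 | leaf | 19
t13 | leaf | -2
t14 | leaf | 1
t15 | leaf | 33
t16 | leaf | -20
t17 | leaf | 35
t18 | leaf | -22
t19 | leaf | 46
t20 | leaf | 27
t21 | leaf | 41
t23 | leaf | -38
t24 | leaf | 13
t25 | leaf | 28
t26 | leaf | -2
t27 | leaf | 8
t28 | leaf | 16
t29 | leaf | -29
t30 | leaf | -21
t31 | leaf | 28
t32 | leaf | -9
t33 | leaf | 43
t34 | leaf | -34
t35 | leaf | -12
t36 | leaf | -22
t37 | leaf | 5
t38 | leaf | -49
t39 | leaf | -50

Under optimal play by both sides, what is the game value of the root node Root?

16

M (MAX): max(-21, -24, 23) = 23
D (MIN): min(46, 23) = 23
N (MAX): max(-12, 40, -40) = 40
E (MIN): min(-18, 40) = -18
P (MAX): max(-30, 15) = 15
Q (MAX): max(-42, 19) = 19
F (MIN): min(15, 19) = 15
A (MAX): max(23, -18, 15) = 23
R (MAX): max(-2, 1, 33) = 33
S (MAX): max(-20, 35) = 35
G (MIN): min(33, 35) = 33
T (MAX): max(-22, 46) = 46
U (MAX): max(27, 41) = 41
H (MIN): min(46, 41, 31) = 31
B (MAX): max(33, 31) = 33
V (MAX): max(-38, 13) = 13
W (MAX): max(28, -2) = 28
J (MIN): min(13, 28) = 13
X (MAX): max(8, 16, -29) = 16
Y (MAX): max(-21, 28, -9) = 28
K (MIN): min(16, 28) = 16
Z (MAX): max(43, -34, -12) = 43
AA (MAX): max(-22, 5, -49, -50) = 5
L (MIN): min(43, 5) = 5
C (MAX): max(13, 16, 5) = 16
Root (MIN): min(23, 33, 16) = 16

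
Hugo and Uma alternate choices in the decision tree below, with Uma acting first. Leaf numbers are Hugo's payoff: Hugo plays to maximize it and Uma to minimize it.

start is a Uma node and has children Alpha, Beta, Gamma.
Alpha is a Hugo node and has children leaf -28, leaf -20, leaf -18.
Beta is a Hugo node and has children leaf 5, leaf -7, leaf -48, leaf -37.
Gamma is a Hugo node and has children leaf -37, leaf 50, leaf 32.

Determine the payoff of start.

Alpha (Hugo): max(-28, -20, -18) = -18
Beta (Hugo): max(5, -7, -48, -37) = 5
Gamma (Hugo): max(-37, 50, 32) = 50
start (Uma): min(-18, 5, 50) = -18

-18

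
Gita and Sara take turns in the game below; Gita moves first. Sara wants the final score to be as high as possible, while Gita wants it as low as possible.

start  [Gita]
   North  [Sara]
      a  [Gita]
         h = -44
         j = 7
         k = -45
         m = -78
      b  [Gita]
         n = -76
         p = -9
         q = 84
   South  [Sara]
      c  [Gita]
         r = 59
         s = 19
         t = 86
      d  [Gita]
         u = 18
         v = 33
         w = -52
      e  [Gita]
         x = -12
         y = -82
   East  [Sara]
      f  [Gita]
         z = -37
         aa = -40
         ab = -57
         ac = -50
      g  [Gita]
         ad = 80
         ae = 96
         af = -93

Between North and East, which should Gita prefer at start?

a (Gita): min(-44, 7, -45, -78) = -78
b (Gita): min(-76, -9, 84) = -76
North (Sara): max(-78, -76) = -76
f (Gita): min(-37, -40, -57, -50) = -57
g (Gita): min(80, 96, -93) = -93
East (Sara): max(-57, -93) = -57
Gita prefers the lower value; North=-76, East=-57. North is better since -76 < -57.

North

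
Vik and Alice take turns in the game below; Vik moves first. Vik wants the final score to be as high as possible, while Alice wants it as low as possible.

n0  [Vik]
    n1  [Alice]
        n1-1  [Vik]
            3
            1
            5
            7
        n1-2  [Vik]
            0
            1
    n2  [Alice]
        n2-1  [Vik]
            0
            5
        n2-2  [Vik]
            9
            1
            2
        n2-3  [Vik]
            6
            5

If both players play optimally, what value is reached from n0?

n1-1 (Vik): max(3, 1, 5, 7) = 7
n1-2 (Vik): max(0, 1) = 1
n1 (Alice): min(7, 1) = 1
n2-1 (Vik): max(0, 5) = 5
n2-2 (Vik): max(9, 1, 2) = 9
n2-3 (Vik): max(6, 5) = 6
n2 (Alice): min(5, 9, 6) = 5
n0 (Vik): max(1, 5) = 5

5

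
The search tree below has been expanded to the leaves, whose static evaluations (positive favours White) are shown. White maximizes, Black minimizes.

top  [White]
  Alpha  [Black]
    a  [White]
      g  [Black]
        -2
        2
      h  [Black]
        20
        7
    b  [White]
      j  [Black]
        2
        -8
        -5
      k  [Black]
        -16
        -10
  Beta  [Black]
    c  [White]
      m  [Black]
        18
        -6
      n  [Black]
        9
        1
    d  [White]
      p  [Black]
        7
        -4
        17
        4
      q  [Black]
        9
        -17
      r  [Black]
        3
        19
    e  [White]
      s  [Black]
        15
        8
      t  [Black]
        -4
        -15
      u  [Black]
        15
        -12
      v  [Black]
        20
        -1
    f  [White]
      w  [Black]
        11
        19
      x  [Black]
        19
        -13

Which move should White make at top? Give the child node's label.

Beta

g (Black): min(-2, 2) = -2
h (Black): min(20, 7) = 7
a (White): max(-2, 7) = 7
j (Black): min(2, -8, -5) = -8
k (Black): min(-16, -10) = -16
b (White): max(-8, -16) = -8
Alpha (Black): min(7, -8) = -8
m (Black): min(18, -6) = -6
n (Black): min(9, 1) = 1
c (White): max(-6, 1) = 1
p (Black): min(7, -4, 17, 4) = -4
q (Black): min(9, -17) = -17
r (Black): min(3, 19) = 3
d (White): max(-4, -17, 3) = 3
s (Black): min(15, 8) = 8
t (Black): min(-4, -15) = -15
u (Black): min(15, -12) = -12
v (Black): min(20, -1) = -1
e (White): max(8, -15, -12, -1) = 8
w (Black): min(11, 19) = 11
x (Black): min(19, -13) = -13
f (White): max(11, -13) = 11
Beta (Black): min(1, 3, 8, 11) = 1
top (White): max(-8, 1) = 1
White at top wants the highest of {Alpha=-8, Beta=1}, so chooses Beta.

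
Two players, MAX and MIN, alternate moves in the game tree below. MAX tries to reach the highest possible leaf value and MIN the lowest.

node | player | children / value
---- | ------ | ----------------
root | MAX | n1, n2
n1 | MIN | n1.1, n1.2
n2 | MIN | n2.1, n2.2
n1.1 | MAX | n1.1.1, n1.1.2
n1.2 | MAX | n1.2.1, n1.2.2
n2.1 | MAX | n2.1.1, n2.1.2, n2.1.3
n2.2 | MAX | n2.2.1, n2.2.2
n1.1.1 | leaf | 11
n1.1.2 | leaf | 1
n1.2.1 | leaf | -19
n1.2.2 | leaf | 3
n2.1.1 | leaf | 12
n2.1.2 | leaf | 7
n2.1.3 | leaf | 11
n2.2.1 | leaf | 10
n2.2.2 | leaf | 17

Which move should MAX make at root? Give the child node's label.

n2

n1.1 (MAX): max(11, 1) = 11
n1.2 (MAX): max(-19, 3) = 3
n1 (MIN): min(11, 3) = 3
n2.1 (MAX): max(12, 7, 11) = 12
n2.2 (MAX): max(10, 17) = 17
n2 (MIN): min(12, 17) = 12
root (MAX): max(3, 12) = 12
MAX at root wants the highest of {n1=3, n2=12}, so chooses n2.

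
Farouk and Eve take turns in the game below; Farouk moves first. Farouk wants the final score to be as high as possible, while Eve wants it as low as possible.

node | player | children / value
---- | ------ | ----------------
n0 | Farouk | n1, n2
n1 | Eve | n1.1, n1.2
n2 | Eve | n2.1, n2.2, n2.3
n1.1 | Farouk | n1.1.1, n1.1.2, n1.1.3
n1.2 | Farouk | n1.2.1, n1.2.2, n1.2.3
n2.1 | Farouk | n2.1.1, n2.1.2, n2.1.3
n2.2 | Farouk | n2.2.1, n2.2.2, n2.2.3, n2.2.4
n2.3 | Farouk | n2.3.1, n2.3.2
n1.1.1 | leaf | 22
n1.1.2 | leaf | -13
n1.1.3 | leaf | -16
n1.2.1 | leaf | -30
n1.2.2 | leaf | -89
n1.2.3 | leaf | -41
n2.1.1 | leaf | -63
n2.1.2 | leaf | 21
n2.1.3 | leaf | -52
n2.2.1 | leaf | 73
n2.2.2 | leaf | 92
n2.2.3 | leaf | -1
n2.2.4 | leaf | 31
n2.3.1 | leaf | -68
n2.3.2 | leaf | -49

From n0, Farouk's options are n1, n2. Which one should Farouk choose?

n1

n1.1 (Farouk): max(22, -13, -16) = 22
n1.2 (Farouk): max(-30, -89, -41) = -30
n1 (Eve): min(22, -30) = -30
n2.1 (Farouk): max(-63, 21, -52) = 21
n2.2 (Farouk): max(73, 92, -1, 31) = 92
n2.3 (Farouk): max(-68, -49) = -49
n2 (Eve): min(21, 92, -49) = -49
n0 (Farouk): max(-30, -49) = -30
Farouk at n0 wants the highest of {n1=-30, n2=-49}, so chooses n1.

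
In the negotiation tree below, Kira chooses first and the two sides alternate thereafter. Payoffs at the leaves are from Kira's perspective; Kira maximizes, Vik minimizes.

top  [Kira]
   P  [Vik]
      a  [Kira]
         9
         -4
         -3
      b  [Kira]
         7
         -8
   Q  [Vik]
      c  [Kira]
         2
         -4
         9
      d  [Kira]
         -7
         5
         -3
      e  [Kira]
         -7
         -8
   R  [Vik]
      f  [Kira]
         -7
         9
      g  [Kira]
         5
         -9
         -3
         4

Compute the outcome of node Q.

c (Kira): max(2, -4, 9) = 9
d (Kira): max(-7, 5, -3) = 5
e (Kira): max(-7, -8) = -7
Q (Vik): min(9, 5, -7) = -7

-7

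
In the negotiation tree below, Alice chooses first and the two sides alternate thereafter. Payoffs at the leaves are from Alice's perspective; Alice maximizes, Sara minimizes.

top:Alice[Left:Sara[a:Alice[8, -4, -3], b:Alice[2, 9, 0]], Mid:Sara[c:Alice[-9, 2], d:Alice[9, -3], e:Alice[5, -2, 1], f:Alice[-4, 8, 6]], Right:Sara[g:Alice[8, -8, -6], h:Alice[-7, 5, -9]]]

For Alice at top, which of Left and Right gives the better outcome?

a (Alice): max(8, -4, -3) = 8
b (Alice): max(2, 9, 0) = 9
Left (Sara): min(8, 9) = 8
g (Alice): max(8, -8, -6) = 8
h (Alice): max(-7, 5, -9) = 5
Right (Sara): min(8, 5) = 5
Alice prefers the higher value; Left=8, Right=5. Left is better since 8 > 5.

Left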